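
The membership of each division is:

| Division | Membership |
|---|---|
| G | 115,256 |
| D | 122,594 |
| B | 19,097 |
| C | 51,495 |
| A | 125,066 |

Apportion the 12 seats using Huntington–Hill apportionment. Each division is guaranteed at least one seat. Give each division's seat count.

G 3, D 3, B 1, C 2, A 3

With divisor 36258: modified quotas G 3.179, D 3.381, B 0.527, C 1.420, A 3.449.
Geometric-mean thresholds: G √(3·4)=3.464, D √(3·4)=3.464, B (min 1), C √(1·2)=1.414, A √(3·4)=3.464.
Each quota rounded against its threshold gives G 3, D 3, B 1, C 2, A 3 (total 12).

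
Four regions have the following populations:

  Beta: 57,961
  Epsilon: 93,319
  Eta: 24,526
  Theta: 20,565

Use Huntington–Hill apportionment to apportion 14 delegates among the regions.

Beta 4, Epsilon 6, Eta 2, Theta 2

With divisor 14471: modified quotas Beta 4.005, Epsilon 6.449, Eta 1.695, Theta 1.421.
Geometric-mean thresholds: Beta √(4·5)=4.472, Epsilon √(6·7)=6.481, Eta √(1·2)=1.414, Theta √(1·2)=1.414.
Each quota rounded against its threshold gives Beta 4, Epsilon 6, Eta 2, Theta 2 (total 14).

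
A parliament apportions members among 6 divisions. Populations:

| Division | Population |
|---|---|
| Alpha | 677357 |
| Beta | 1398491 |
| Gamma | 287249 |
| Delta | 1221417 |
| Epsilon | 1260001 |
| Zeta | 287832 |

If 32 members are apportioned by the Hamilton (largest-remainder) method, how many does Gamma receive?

2

Total 5132347; standard divisor 5132347/32 ≈ 160385.844.
Standard quotas: Alpha 4.2233, Beta 8.7195, Gamma 1.7910, Delta 7.6155, Epsilon 7.8561, Zeta 1.7946.
Lower quotas: Alpha 4, Beta 8, Gamma 1, Delta 7, Epsilon 7, Zeta 1 (sum 28, leaving 4 seats).
Remainders in descending order: Epsilon 0.8561, Zeta 0.7946, Gamma 0.7910, Beta 0.7195, Delta 0.6155, Alpha 0.2233.
Largest remainders: Epsilon, Zeta, Gamma, Beta receive the extra seats.
Gamma receives 2.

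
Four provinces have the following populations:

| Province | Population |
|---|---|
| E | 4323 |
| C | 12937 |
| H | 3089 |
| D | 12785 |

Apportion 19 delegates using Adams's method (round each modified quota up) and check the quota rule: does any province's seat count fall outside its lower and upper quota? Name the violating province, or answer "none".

Standard quotas: E 2.479, C 7.418, H 1.771, D 7.331.
Adams allocation: E 3, C 7, H 2, D 7.
Every allocation lies between the lower and upper quota.

none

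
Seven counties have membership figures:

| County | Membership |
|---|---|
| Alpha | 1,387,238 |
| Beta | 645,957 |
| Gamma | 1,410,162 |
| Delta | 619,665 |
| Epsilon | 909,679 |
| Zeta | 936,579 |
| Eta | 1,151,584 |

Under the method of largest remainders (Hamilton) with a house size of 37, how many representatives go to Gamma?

The standard divisor is 7060864/37 ≈ 190834.162.
Standard quotas: Alpha 7.2693, Beta 3.3849, Gamma 7.3895, Delta 3.2471, Epsilon 4.7669, Zeta 4.9078, Eta 6.0345.
Lower quotas: Alpha 7, Beta 3, Gamma 7, Delta 3, Epsilon 4, Zeta 4, Eta 6 (sum 34, leaving 3 seats).
Remainders in descending order: Zeta 0.9078, Epsilon 0.7669, Gamma 0.3895, Beta 0.3849, Alpha 0.2693, Delta 0.2471, Eta 0.0345.
Largest remainders: Zeta, Epsilon, Gamma receive the extra seats.
Gamma receives 8.

8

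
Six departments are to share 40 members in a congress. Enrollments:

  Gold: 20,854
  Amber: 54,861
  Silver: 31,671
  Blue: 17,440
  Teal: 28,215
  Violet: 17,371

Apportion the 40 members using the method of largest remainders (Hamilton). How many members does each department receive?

The standard divisor is 170412/40 ≈ 4260.3.
Standard quotas: Gold 4.8950, Amber 12.8773, Silver 7.4340, Blue 4.0936, Teal 6.6228, Violet 4.0774.
Lower quotas: Gold 4, Amber 12, Silver 7, Blue 4, Teal 6, Violet 4 (sum 37, leaving 3 seats).
Remainders in descending order: Gold 0.8950, Amber 0.8773, Teal 0.6228, Silver 0.4340, Blue 0.0936, Violet 0.0774.
The surplus seats go to Gold, Amber, Teal.

Gold: 5, Amber: 13, Silver: 7, Blue: 4, Teal: 7, Violet: 4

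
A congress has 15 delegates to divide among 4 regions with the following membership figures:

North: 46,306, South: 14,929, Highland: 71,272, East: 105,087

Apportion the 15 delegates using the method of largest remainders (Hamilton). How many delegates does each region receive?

Total 237594; standard divisor 237594/15 ≈ 15839.6.
Standard quotas: North 2.9234, South 0.9425, Highland 4.4996, East 6.6344.
Lower quotas: North 2, South 0, Highland 4, East 6 (sum 12, leaving 3 seats).
Remainders in descending order: South 0.9425, North 0.9234, East 0.6344, Highland 0.4996.
Largest remainders: South, North, East receive the extra seats.

North 3, South 1, Highland 4, East 7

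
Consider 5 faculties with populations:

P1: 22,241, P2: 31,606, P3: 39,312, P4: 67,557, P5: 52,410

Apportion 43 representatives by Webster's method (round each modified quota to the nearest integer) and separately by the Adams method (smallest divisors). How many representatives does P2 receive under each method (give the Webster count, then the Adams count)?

6 and 7

Webster: P1 4, P2 6, P3 8, P4 14, P5 11.
Adams: P1 5, P2 7, P3 8, P4 13, P5 10.
P2 gets 6 under Webster and 7 under Adams.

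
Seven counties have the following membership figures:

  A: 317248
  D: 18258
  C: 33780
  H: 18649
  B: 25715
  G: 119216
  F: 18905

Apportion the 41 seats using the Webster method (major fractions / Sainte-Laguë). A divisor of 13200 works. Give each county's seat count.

With modified divisor 13200: modified quotas A 24.034, D 1.383, C 2.559, H 1.413, B 1.948, G 9.032, F 1.432.
Rounding to the nearest integer: A 24, D 1, C 3, H 1, B 2, G 9, F 1 (total 41).

A: 24; D: 1; C: 3; H: 1; B: 2; G: 9; F: 1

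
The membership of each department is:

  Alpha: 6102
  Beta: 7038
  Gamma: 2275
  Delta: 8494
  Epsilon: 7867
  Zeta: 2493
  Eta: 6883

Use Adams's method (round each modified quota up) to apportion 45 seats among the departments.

Alpha 7, Beta 8, Gamma 3, Delta 9, Epsilon 8, Zeta 3, Eta 7

Standard divisor 41152/45 ≈ 914.489; standard quotas: Alpha 6.673, Beta 7.696, Gamma 2.488, Delta 9.288, Epsilon 8.603, Zeta 2.726, Eta 7.527.
Rounding up gives 7, 8, 3, 10, 9, 3, 8 = 48 seats, so the divisor must be adjusted.
With modified divisor 1000: modified quotas Alpha 6.102, Beta 7.038, Gamma 2.275, Delta 8.494, Epsilon 7.867, Zeta 2.493, Eta 6.883.
Rounding up: Alpha 7, Beta 8, Gamma 3, Delta 9, Epsilon 8, Zeta 3, Eta 7 (total 45).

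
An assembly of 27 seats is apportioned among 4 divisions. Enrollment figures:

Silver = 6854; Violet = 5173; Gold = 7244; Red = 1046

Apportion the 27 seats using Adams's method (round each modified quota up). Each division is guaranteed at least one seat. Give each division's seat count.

Standard divisor 20317/27 ≈ 752.481; standard quotas: Silver 9.109, Violet 6.875, Gold 9.627, Red 1.390.
Rounding up gives 10, 7, 10, 2 = 29 seats, so the divisor must be adjusted.
With modified divisor 830: modified quotas Silver 8.258, Violet 6.233, Gold 8.728, Red 1.260.
Rounding up: Silver 9, Violet 7, Gold 9, Red 2 (total 27).

Silver 9, Violet 7, Gold 9, Red 2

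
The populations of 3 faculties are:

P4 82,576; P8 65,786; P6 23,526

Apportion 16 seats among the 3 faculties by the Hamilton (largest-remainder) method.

P4 8; P8 6; P6 2

The standard divisor is 171888/16 = 10743.
Standard quotas: P4 7.6865, P8 6.1236, P6 2.1899.
Lower quotas: P4 7, P8 6, P6 2 (sum 15, leaving 1 seat).
Remainders in descending order: P4 0.6865, P6 0.1899, P8 0.1236.
Largest remainder: P4 receives the extra seat.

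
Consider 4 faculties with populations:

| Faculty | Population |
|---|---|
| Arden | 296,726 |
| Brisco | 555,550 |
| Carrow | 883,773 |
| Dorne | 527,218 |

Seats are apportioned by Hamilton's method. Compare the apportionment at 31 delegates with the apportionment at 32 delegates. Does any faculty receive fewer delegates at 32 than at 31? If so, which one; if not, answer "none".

none

At 31 seats: Arden 4, Brisco 8, Carrow 12, Dorne 7.
At 32 seats: Arden 4, Brisco 8, Carrow 13, Dorne 7.
No faculty's allocation decreased.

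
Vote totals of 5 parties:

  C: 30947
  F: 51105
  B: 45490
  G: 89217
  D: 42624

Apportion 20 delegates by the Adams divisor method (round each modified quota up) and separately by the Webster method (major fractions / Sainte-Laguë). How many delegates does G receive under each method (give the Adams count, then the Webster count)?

6 and 7

Adams: C 3, F 4, B 4, G 6, D 3.
Webster: C 2, F 4, B 4, G 7, D 3.
G gets 6 under Adams and 7 under Webster.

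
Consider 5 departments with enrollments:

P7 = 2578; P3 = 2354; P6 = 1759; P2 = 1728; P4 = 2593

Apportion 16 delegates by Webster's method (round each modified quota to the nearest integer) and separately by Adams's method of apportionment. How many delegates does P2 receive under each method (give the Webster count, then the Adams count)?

2 and 3

Webster: P7 4, P3 3, P6 3, P2 2, P4 4.
Adams: P7 3, P3 3, P6 3, P2 3, P4 4.
P2 gets 2 under Webster and 3 under Adams.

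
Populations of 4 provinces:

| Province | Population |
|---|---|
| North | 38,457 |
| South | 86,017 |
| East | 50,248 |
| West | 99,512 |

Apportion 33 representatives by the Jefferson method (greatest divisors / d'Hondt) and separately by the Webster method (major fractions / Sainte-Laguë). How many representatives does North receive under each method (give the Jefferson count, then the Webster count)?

Jefferson: North 4, South 11, East 6, West 12.
Webster: North 5, South 10, East 6, West 12.
North gets 4 under Jefferson and 5 under Webster.

4 and 5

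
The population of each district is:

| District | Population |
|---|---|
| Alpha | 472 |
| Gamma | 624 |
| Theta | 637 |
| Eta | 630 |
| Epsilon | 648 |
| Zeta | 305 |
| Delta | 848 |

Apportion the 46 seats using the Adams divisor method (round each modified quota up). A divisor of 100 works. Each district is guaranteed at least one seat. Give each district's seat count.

With modified divisor 100: modified quotas Alpha 4.720, Gamma 6.240, Theta 6.370, Eta 6.300, Epsilon 6.480, Zeta 3.050, Delta 8.480.
Rounding up: Alpha 5, Gamma 7, Theta 7, Eta 7, Epsilon 7, Zeta 4, Delta 9 (total 46).

Alpha 5, Gamma 7, Theta 7, Eta 7, Epsilon 7, Zeta 4, Delta 9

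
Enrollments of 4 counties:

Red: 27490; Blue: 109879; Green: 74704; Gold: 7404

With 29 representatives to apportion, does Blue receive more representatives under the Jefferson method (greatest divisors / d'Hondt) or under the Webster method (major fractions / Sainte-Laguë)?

Jefferson: Red 3, Blue 15, Green 10, Gold 1.
Webster: Red 4, Blue 14, Green 10, Gold 1.
Blue gets 15 under Jefferson and 14 under Webster.

Jefferson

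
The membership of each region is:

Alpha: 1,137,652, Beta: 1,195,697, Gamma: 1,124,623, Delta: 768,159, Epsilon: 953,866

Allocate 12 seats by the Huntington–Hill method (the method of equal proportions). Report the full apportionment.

With divisor 461785: modified quotas Alpha 2.464, Beta 2.589, Gamma 2.435, Delta 1.663, Epsilon 2.066.
Geometric-mean thresholds: Alpha √(2·3)=2.449, Beta √(2·3)=2.449, Gamma √(2·3)=2.449, Delta √(1·2)=1.414, Epsilon √(2·3)=2.449.
Each quota rounded against its threshold gives Alpha 3, Beta 3, Gamma 2, Delta 2, Epsilon 2 (total 12).

Alpha 3; Beta 3; Gamma 2; Delta 2; Epsilon 2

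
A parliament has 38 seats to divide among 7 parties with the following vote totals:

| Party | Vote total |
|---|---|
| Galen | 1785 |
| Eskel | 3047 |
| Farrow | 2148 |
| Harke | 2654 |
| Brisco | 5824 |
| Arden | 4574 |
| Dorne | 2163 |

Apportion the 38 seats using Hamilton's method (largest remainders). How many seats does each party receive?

Galen 3, Eskel 5, Farrow 4, Harke 4, Brisco 10, Arden 8, Dorne 4

The standard divisor is 22195/38 ≈ 584.079.
Standard quotas: Galen 3.0561, Eskel 5.2168, Farrow 3.6776, Harke 4.5439, Brisco 9.9713, Arden 7.8311, Dorne 3.7033.
Lower quotas: Galen 3, Eskel 5, Farrow 3, Harke 4, Brisco 9, Arden 7, Dorne 3 (sum 34, leaving 4 seats).
Remainders in descending order: Brisco 0.9713, Arden 0.8311, Dorne 0.7033, Farrow 0.6776, Harke 0.5439, Eskel 0.2168, Galen 0.0561.
Largest remainders: Brisco, Arden, Dorne, Farrow receive the extra seats.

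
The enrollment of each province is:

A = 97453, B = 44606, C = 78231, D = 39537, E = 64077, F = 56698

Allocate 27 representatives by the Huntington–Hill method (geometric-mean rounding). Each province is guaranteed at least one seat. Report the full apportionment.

With divisor 14306: modified quotas A 6.812, B 3.118, C 5.468, D 2.764, E 4.479, F 3.963.
Geometric-mean thresholds: A √(6·7)=6.481, B √(3·4)=3.464, C √(5·6)=5.477, D √(2·3)=2.449, E √(4·5)=4.472, F √(3·4)=3.464.
Each quota rounded against its threshold gives A 7, B 3, C 5, D 3, E 5, F 4 (total 27).

A 7, B 3, C 5, D 3, E 5, F 4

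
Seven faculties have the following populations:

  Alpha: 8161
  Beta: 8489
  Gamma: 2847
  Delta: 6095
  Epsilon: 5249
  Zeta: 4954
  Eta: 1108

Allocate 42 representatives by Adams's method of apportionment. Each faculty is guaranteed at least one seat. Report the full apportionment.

Alpha: 9, Beta: 9, Gamma: 3, Delta: 7, Epsilon: 6, Zeta: 6, Eta: 2

Standard divisor 36903/42 ≈ 878.643; standard quotas: Alpha 9.288, Beta 9.661, Gamma 3.240, Delta 6.937, Epsilon 5.974, Zeta 5.638, Eta 1.261.
Rounding up gives 10, 10, 4, 7, 6, 6, 2 = 45 seats, so the divisor must be adjusted.
With modified divisor 970: modified quotas Alpha 8.413, Beta 8.752, Gamma 2.935, Delta 6.284, Epsilon 5.411, Zeta 5.107, Eta 1.142.
Rounding up: Alpha 9, Beta 9, Gamma 3, Delta 7, Epsilon 6, Zeta 6, Eta 2 (total 42).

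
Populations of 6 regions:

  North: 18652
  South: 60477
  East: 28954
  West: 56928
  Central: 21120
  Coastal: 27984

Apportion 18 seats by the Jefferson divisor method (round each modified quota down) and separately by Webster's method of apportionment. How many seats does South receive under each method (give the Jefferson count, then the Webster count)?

Jefferson: North 1, South 6, East 2, West 5, Central 2, Coastal 2.
Webster: North 2, South 5, East 2, West 5, Central 2, Coastal 2.
South gets 6 under Jefferson and 5 under Webster.

6 and 5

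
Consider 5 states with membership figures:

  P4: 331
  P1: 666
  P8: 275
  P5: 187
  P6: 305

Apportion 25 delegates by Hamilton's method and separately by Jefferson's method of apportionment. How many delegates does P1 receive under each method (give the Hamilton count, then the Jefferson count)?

Hamilton: P4 5, P1 9, P8 4, P5 3, P6 4.
Jefferson: P4 5, P1 10, P8 4, P5 2, P6 4.
P1 gets 9 under Hamilton and 10 under Jefferson.

9 and 10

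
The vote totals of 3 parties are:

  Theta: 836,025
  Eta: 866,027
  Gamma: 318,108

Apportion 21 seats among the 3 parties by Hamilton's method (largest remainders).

Theta 9; Eta 9; Gamma 3

Standard divisor: 2020160 ÷ 21 ≈ 96198.095.
Standard quotas: Theta 8.6907, Eta 9.0025, Gamma 3.3068.
Lower quotas: Theta 8, Eta 9, Gamma 3 (sum 20, leaving 1 seat).
Remainders in descending order: Theta 0.6907, Gamma 0.3068, Eta 0.0025.
The surplus seat goes to Theta.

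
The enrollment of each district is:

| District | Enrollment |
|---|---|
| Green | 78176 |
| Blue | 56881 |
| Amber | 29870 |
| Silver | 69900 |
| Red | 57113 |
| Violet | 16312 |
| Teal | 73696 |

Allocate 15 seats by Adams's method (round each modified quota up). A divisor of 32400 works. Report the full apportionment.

Green 3, Blue 2, Amber 1, Silver 3, Red 2, Violet 1, Teal 3

With modified divisor 32400: modified quotas Green 2.413, Blue 1.756, Amber 0.922, Silver 2.157, Red 1.763, Violet 0.503, Teal 2.275.
Rounding up: Green 3, Blue 2, Amber 1, Silver 3, Red 2, Violet 1, Teal 3 (total 15).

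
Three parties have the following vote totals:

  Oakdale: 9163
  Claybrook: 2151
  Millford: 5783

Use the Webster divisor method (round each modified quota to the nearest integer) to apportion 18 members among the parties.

Standard divisor 17097/18 ≈ 949.833; standard quotas: Oakdale 9.647, Claybrook 2.265, Millford 6.088.
Rounding to the nearest integer gives Oakdale 10, Claybrook 2, Millford 6 — total 18, matching the house size, so no adjustment is needed.

Oakdale: 10, Claybrook: 2, Millford: 6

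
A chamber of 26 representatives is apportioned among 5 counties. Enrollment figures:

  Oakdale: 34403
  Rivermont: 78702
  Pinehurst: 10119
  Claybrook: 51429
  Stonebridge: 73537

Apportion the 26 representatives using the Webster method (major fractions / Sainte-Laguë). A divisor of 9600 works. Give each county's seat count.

With modified divisor 9600: modified quotas Oakdale 3.584, Rivermont 8.198, Pinehurst 1.054, Claybrook 5.357, Stonebridge 7.660.
Rounding to the nearest integer: Oakdale 4, Rivermont 8, Pinehurst 1, Claybrook 5, Stonebridge 8 (total 26).

Oakdale 4; Rivermont 8; Pinehurst 1; Claybrook 5; Stonebridge 8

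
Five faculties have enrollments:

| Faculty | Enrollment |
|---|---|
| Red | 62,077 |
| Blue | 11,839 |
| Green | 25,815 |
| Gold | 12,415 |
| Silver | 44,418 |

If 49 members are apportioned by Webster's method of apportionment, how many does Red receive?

19

Standard divisor 156564/49 ≈ 3195.184; standard quotas: Red 19.428, Blue 3.705, Green 8.079, Gold 3.886, Silver 13.902.
Rounding to the nearest integer gives Red 19, Blue 4, Green 8, Gold 4, Silver 14 — total 49, matching the house size, so no adjustment is needed.
Red receives 19.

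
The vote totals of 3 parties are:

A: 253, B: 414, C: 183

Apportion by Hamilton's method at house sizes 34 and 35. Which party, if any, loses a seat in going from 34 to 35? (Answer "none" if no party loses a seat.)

none

At 34 seats: A 10, B 17, C 7.
At 35 seats: A 10, B 17, C 8.
No party's allocation decreased.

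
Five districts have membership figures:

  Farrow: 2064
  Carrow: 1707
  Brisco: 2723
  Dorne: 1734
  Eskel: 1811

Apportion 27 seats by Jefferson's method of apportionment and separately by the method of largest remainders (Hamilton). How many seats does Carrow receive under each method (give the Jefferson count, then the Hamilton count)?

Jefferson: Farrow 6, Carrow 4, Brisco 7, Dorne 5, Eskel 5.
Hamilton: Farrow 5, Carrow 5, Brisco 7, Dorne 5, Eskel 5.
Carrow gets 4 under Jefferson and 5 under Hamilton.

4 and 5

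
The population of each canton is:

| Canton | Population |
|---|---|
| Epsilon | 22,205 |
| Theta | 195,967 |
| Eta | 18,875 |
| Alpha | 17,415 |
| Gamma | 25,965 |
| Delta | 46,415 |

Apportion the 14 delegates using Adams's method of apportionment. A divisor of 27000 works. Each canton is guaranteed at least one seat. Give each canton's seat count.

Epsilon=1; Theta=8; Eta=1; Alpha=1; Gamma=1; Delta=2

With modified divisor 27000: modified quotas Epsilon 0.822, Theta 7.258, Eta 0.699, Alpha 0.645, Gamma 0.962, Delta 1.719.
Rounding up: Epsilon 1, Theta 8, Eta 1, Alpha 1, Gamma 1, Delta 2 (total 14).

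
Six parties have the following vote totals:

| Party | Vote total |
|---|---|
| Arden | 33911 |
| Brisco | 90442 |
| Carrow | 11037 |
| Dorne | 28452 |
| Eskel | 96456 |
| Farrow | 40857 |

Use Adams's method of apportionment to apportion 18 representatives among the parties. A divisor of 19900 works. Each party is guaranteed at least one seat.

With modified divisor 19900: modified quotas Arden 1.704, Brisco 4.545, Carrow 0.555, Dorne 1.430, Eskel 4.847, Farrow 2.053.
Rounding up: Arden 2, Brisco 5, Carrow 1, Dorne 2, Eskel 5, Farrow 3 (total 18).

Arden 2, Brisco 5, Carrow 1, Dorne 2, Eskel 5, Farrow 3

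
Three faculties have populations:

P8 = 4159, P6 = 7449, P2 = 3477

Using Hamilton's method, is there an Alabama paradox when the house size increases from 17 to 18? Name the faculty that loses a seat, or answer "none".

At 17 seats: P8 5, P6 8, P2 4.
At 18 seats: P8 5, P6 9, P2 4.
No faculty's allocation decreased.

none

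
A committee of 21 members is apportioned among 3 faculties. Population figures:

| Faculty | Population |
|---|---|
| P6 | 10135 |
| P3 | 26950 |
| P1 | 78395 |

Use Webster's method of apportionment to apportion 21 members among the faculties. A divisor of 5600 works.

P6 2; P3 5; P1 14

With modified divisor 5600: modified quotas P6 1.810, P3 4.812, P1 13.999.
Rounding to the nearest integer: P6 2, P3 5, P1 14 (total 21).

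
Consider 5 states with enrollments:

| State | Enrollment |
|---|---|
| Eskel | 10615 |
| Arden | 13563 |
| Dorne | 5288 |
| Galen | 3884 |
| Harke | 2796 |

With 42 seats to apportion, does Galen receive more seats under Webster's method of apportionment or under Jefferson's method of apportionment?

Webster: Eskel 12, Arden 16, Dorne 6, Galen 5, Harke 3.
Jefferson: Eskel 13, Arden 16, Dorne 6, Galen 4, Harke 3.
Galen gets 5 under Webster and 4 under Jefferson.

Webster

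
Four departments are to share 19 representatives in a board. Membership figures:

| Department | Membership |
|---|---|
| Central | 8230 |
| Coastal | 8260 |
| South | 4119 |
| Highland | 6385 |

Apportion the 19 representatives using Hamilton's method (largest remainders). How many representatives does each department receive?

Central: 6, Coastal: 6, South: 3, Highland: 4

The standard divisor is 26994/19 ≈ 1420.737.
Standard quotas: Central 5.7928, Coastal 5.8139, South 2.8992, Highland 4.4941.
Lower quotas: Central 5, Coastal 5, South 2, Highland 4 (sum 16, leaving 3 seats).
Remainders in descending order: South 0.8992, Coastal 0.8139, Central 0.7928, Highland 0.4941.
The surplus seats go to South, Coastal, Central.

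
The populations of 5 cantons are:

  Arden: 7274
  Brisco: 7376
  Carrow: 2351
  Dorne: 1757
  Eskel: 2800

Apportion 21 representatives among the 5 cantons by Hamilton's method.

Total 21558; standard divisor 21558/21 ≈ 1026.571.
Standard quotas: Arden 7.0857, Brisco 7.1851, Carrow 2.2901, Dorne 1.7115, Eskel 2.7275.
Lower quotas: Arden 7, Brisco 7, Carrow 2, Dorne 1, Eskel 2 (sum 19, leaving 2 seats).
Remainders in descending order: Eskel 0.7275, Dorne 0.7115, Carrow 0.2901, Brisco 0.1851, Arden 0.0857.
Largest remainders: Eskel, Dorne receive the extra seats.

Arden 7, Brisco 7, Carrow 2, Dorne 2, Eskel 3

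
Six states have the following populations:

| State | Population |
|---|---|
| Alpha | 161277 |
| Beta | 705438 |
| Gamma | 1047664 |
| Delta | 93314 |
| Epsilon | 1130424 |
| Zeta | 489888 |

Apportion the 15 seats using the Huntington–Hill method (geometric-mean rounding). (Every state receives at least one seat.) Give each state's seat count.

Alpha 1, Beta 3, Gamma 4, Delta 1, Epsilon 4, Zeta 2

With divisor 270382: modified quotas Alpha 0.596, Beta 2.609, Gamma 3.875, Delta 0.345, Epsilon 4.181, Zeta 1.812.
Geometric-mean thresholds: Alpha (min 1), Beta √(2·3)=2.449, Gamma √(3·4)=3.464, Delta (min 1), Epsilon √(4·5)=4.472, Zeta √(1·2)=1.414.
Each quota rounded against its threshold gives Alpha 1, Beta 3, Gamma 4, Delta 1, Epsilon 4, Zeta 2 (total 15).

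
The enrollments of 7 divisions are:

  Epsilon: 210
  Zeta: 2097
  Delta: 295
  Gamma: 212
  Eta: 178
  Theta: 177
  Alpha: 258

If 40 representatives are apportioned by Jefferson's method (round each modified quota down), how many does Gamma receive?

2

Standard divisor 3427/40 ≈ 85.675; standard quotas: Epsilon 2.451, Zeta 24.476, Delta 3.443, Gamma 2.474, Eta 2.078, Theta 2.066, Alpha 3.011.
Rounding down gives 2, 24, 3, 2, 2, 2, 3 = 38 seats, so the divisor must be adjusted.
With modified divisor 80: modified quotas Epsilon 2.625, Zeta 26.212, Delta 3.688, Gamma 2.650, Eta 2.225, Theta 2.212, Alpha 3.225.
Rounding down: Epsilon 2, Zeta 26, Delta 3, Gamma 2, Eta 2, Theta 2, Alpha 3 (total 40).
Gamma receives 2.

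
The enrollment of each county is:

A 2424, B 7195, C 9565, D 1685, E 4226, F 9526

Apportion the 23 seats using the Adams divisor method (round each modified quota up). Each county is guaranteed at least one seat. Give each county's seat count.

A 2, B 5, C 6, D 1, E 3, F 6

Standard divisor 34621/23 ≈ 1505.261; standard quotas: A 1.610, B 4.780, C 6.354, D 1.119, E 2.807, F 6.328.
Rounding up gives 2, 5, 7, 2, 3, 7 = 26 seats, so the divisor must be adjusted.
With modified divisor 1740: modified quotas A 1.393, B 4.135, C 5.497, D 0.968, E 2.429, F 5.475.
Rounding up: A 2, B 5, C 6, D 1, E 3, F 6 (total 23).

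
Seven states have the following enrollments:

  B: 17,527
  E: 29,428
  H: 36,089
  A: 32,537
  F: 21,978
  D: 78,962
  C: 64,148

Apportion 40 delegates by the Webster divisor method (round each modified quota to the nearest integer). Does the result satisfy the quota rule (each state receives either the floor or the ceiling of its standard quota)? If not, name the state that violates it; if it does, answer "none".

Standard quotas: B 2.498, E 4.194, H 5.143, A 4.637, F 3.132, D 11.253, C 9.142.
Webster allocation: B 3, E 4, H 5, A 5, F 3, D 11, C 9.
Every allocation lies between the lower and upper quota.

none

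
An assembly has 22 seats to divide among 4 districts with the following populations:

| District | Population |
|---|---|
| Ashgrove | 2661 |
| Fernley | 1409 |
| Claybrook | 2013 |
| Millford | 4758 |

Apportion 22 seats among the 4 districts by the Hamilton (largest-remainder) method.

Standard divisor: 10841 ÷ 22 ≈ 492.773.
Standard quotas: Ashgrove 5.400, Fernley 2.859, Claybrook 4.085, Millford 9.656.
Lower quotas: Ashgrove 5, Fernley 2, Claybrook 4, Millford 9 (sum 20, leaving 2 seats).
Remainders in descending order: Fernley 0.859, Millford 0.656, Ashgrove 0.400, Claybrook 0.085.
The surplus seats go to Fernley, Millford.

Ashgrove 5, Fernley 3, Claybrook 4, Millford 10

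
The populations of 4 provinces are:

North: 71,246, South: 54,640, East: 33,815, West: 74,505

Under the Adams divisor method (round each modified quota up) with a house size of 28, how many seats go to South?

7

Standard divisor 234206/28 ≈ 8364.5; standard quotas: North 8.518, South 6.532, East 4.043, West 8.907.
Rounding up gives 9, 7, 5, 9 = 30 seats, so the divisor must be adjusted.
With modified divisor 9000: modified quotas North 7.916, South 6.071, East 3.757, West 8.278.
Rounding up: North 8, South 7, East 4, West 9 (total 28).
South receives 7.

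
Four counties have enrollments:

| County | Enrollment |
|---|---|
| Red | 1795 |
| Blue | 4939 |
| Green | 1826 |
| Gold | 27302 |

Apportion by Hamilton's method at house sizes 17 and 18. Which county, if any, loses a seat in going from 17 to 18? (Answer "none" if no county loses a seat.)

At 17 seats: Red 1, Blue 2, Green 1, Gold 13.
At 18 seats: Red 1, Blue 2, Green 1, Gold 14.
No county's allocation decreased.

none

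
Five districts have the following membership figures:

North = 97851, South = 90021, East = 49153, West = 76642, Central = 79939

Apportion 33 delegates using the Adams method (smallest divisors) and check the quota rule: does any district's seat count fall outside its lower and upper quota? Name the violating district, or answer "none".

Standard quotas: North 8.204, South 7.547, East 4.121, West 6.426, Central 6.702.
Adams allocation: North 8, South 8, East 4, West 6, Central 7.
Every allocation lies between the lower and upper quota.

none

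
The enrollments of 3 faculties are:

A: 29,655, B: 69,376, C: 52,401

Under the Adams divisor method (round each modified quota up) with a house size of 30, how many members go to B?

14

Standard divisor 151432/30 ≈ 5047.733; standard quotas: A 5.875, B 13.744, C 10.381.
Rounding up gives 6, 14, 11 = 31 seats, so the divisor must be adjusted.
With modified divisor 5300: modified quotas A 5.595, B 13.090, C 9.887.
Rounding up: A 6, B 14, C 10 (total 30).
B receives 14.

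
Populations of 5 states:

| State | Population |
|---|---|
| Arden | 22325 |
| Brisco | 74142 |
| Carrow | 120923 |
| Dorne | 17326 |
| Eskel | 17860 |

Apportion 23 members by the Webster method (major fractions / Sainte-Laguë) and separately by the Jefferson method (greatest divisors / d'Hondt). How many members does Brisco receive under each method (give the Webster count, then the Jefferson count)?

6 and 7

Webster: Arden 2, Brisco 6, Carrow 11, Dorne 2, Eskel 2.
Jefferson: Arden 2, Brisco 7, Carrow 12, Dorne 1, Eskel 1.
Brisco gets 6 under Webster and 7 under Jefferson.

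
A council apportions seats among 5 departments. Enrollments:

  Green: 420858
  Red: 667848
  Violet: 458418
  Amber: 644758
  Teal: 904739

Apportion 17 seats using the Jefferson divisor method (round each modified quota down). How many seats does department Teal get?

5

Standard divisor 3096621/17 ≈ 182154.176; standard quotas: Green 2.310, Red 3.666, Violet 2.517, Amber 3.540, Teal 4.967.
Rounding down gives 2, 3, 2, 3, 4 = 14 seats, so the divisor must be adjusted.
With modified divisor 157000: modified quotas Green 2.681, Red 4.254, Violet 2.920, Amber 4.107, Teal 5.763.
Rounding down: Green 2, Red 4, Violet 2, Amber 4, Teal 5 (total 17).
Teal receives 5.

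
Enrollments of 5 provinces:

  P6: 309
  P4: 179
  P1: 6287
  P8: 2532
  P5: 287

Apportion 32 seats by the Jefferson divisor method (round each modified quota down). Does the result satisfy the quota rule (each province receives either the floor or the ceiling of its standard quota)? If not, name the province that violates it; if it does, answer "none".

Standard quotas: P6 1.031, P4 0.597, P1 20.970, P8 8.445, P5 0.957.
Jefferson allocation: P6 1, P4 0, P1 22, P8 8, P5 1.
P1 has quota 20.970 (lower 20, upper 21) but receives 22 — outside the quota interval.

P1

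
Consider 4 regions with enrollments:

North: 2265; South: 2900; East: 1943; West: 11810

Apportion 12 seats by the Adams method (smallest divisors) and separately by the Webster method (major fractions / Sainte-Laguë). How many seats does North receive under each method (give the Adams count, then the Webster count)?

Adams: North 2, South 2, East 1, West 7.
Webster: North 1, South 2, East 1, West 8.
North gets 2 under Adams and 1 under Webster.

2 and 1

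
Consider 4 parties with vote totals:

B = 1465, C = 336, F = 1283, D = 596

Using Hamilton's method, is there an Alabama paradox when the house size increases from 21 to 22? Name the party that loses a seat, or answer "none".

At 21 seats: B 8, C 2, F 7, D 4.
At 22 seats: B 9, C 2, F 8, D 3.
D drops from 4 to 3.

D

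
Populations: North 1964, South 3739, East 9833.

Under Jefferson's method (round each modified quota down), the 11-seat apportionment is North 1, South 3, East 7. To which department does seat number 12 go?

East

Priority for the next seat is population ÷ (current seats + 1).
Priorities: North 982.000, South 934.750, East 1229.125.
Highest priority: East.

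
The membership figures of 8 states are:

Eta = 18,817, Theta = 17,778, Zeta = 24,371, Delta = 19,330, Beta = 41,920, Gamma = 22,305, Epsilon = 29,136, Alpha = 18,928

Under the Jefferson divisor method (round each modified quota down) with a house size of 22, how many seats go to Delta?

2

Standard divisor 192585/22 ≈ 8753.864; standard quotas: Eta 2.150, Theta 2.031, Zeta 2.784, Delta 2.208, Beta 4.789, Gamma 2.548, Epsilon 3.328, Alpha 2.162.
Rounding down gives 2, 2, 2, 2, 4, 2, 3, 2 = 19 seats, so the divisor must be adjusted.
With modified divisor 7360: modified quotas Eta 2.557, Theta 2.415, Zeta 3.311, Delta 2.626, Beta 5.696, Gamma 3.031, Epsilon 3.959, Alpha 2.572.
Rounding down: Eta 2, Theta 2, Zeta 3, Delta 2, Beta 5, Gamma 3, Epsilon 3, Alpha 2 (total 22).
Delta receives 2.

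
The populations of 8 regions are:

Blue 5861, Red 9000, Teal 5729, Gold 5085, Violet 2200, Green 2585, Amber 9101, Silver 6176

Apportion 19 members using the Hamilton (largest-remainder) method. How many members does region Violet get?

1

Total 45737; standard divisor 45737/19 ≈ 2407.211.
Standard quotas: Blue 2.4348, Red 3.7388, Teal 2.3799, Gold 2.1124, Violet 0.9139, Green 1.0739, Amber 3.7807, Silver 2.5656.
Lower quotas: Blue 2, Red 3, Teal 2, Gold 2, Violet 0, Green 1, Amber 3, Silver 2 (sum 15, leaving 4 seats).
Remainders in descending order: Violet 0.9139, Amber 0.7807, Red 0.7388, Silver 0.5656, Blue 0.4348, Teal 0.3799, Gold 0.1124, Green 0.0739.
The surplus seats go to Violet, Amber, Red, Silver.
Violet receives 1.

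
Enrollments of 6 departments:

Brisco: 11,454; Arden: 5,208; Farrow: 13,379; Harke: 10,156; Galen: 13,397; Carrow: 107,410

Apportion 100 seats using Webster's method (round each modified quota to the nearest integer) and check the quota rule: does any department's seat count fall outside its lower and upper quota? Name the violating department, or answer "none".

Carrow

Standard quotas: Brisco 7.114, Arden 3.235, Farrow 8.310, Harke 6.308, Galen 8.321, Carrow 66.713.
Webster allocation: Brisco 7, Arden 3, Farrow 8, Harke 6, Galen 8, Carrow 68.
Carrow has quota 66.713 (lower 66, upper 67) but receives 68 — outside the quota interval.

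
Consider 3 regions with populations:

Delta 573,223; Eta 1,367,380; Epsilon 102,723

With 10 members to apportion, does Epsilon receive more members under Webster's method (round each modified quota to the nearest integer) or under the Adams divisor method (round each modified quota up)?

Webster: Delta 3, Eta 7, Epsilon 0.
Adams: Delta 3, Eta 6, Epsilon 1.
Epsilon gets 0 under Webster and 1 under Adams.

Adams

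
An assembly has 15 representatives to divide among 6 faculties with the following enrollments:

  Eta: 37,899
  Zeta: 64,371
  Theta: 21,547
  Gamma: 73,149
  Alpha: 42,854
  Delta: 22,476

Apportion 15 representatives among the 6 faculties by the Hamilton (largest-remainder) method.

Eta: 2, Zeta: 4, Theta: 1, Gamma: 4, Alpha: 3, Delta: 1

Standard divisor: 262296 ÷ 15 ≈ 17486.4.
Standard quotas: Eta 2.1673, Zeta 3.6812, Theta 1.2322, Gamma 4.1832, Alpha 2.4507, Delta 1.2853.
Lower quotas: Eta 2, Zeta 3, Theta 1, Gamma 4, Alpha 2, Delta 1 (sum 13, leaving 2 seats).
Remainders in descending order: Zeta 0.6812, Alpha 0.4507, Delta 0.2853, Theta 0.2322, Gamma 0.1832, Eta 0.1673.
The surplus seats go to Zeta, Alpha.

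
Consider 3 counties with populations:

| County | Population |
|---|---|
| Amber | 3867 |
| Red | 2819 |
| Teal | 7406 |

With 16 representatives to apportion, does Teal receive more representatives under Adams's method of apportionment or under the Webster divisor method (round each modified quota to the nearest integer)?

Webster

Adams: Amber 5, Red 3, Teal 8.
Webster: Amber 4, Red 3, Teal 9.
Teal gets 8 under Adams and 9 under Webster.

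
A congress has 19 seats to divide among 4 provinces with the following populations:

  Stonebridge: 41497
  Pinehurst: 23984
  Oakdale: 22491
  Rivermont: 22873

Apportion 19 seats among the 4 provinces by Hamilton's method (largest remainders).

Standard divisor: 110845 ÷ 19 ≈ 5833.947.
Standard quotas: Stonebridge 7.1130, Pinehurst 4.1111, Oakdale 3.8552, Rivermont 3.9207.
Lower quotas: Stonebridge 7, Pinehurst 4, Oakdale 3, Rivermont 3 (sum 17, leaving 2 seats).
Remainders in descending order: Rivermont 0.9207, Oakdale 0.8552, Stonebridge 0.1130, Pinehurst 0.1111.
Largest remainders: Rivermont, Oakdale receive the extra seats.

Stonebridge=7; Pinehurst=4; Oakdale=4; Rivermont=4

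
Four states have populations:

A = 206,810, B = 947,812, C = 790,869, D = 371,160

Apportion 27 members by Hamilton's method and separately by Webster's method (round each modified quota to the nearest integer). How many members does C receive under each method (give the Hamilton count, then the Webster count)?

9 and 10

Hamilton: A 3, B 11, C 9, D 4.
Webster: A 2, B 11, C 10, D 4.
C gets 9 under Hamilton and 10 under Webster.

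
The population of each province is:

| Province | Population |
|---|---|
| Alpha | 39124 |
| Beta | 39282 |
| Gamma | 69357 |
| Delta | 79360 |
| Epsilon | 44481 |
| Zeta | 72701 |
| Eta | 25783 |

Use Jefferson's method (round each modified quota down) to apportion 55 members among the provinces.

Standard divisor 370088/55 ≈ 6728.873; standard quotas: Alpha 5.814, Beta 5.838, Gamma 10.307, Delta 11.794, Epsilon 6.610, Zeta 10.804, Eta 3.832.
Rounding down gives 5, 5, 10, 11, 6, 10, 3 = 50 seats, so the divisor must be adjusted.
With modified divisor 6400: modified quotas Alpha 6.113, Beta 6.138, Gamma 10.837, Delta 12.400, Epsilon 6.950, Zeta 11.360, Eta 4.029.
Rounding down: Alpha 6, Beta 6, Gamma 10, Delta 12, Epsilon 6, Zeta 11, Eta 4 (total 55).

Alpha 6, Beta 6, Gamma 10, Delta 12, Epsilon 6, Zeta 11, Eta 4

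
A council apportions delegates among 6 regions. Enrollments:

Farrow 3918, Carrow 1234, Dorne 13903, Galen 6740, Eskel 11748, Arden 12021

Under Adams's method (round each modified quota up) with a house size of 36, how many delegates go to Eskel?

8

Standard divisor 49564/36 ≈ 1376.778; standard quotas: Farrow 2.846, Carrow 0.896, Dorne 10.098, Galen 4.895, Eskel 8.533, Arden 8.731.
Rounding up gives 3, 1, 11, 5, 9, 9 = 38 seats, so the divisor must be adjusted.
With modified divisor 1490: modified quotas Farrow 2.630, Carrow 0.828, Dorne 9.331, Galen 4.523, Eskel 7.885, Arden 8.068.
Rounding up: Farrow 3, Carrow 1, Dorne 10, Galen 5, Eskel 8, Arden 9 (total 36).
Eskel receives 8.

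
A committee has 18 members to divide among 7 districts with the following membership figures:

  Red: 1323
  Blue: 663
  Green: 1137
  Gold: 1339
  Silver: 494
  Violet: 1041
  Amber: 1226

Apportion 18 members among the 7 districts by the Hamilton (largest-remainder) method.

Red: 3; Blue: 2; Green: 3; Gold: 3; Silver: 1; Violet: 3; Amber: 3

Standard divisor: 7223 ÷ 18 ≈ 401.278.
Standard quotas: Red 3.297, Blue 1.652, Green 2.833, Gold 3.337, Silver 1.231, Violet 2.594, Amber 3.055.
Lower quotas: Red 3, Blue 1, Green 2, Gold 3, Silver 1, Violet 2, Amber 3 (sum 15, leaving 3 seats).
Remainders in descending order: Green 0.833, Blue 0.652, Violet 0.594, Gold 0.337, Red 0.297, Silver 0.231, Amber 0.055.
Largest remainders: Green, Blue, Violet receive the extra seats.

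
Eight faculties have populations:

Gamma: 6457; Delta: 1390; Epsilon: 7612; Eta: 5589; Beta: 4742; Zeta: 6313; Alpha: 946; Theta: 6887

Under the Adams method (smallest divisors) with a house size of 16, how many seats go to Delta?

1

Standard divisor 39936/16 ≈ 2496; standard quotas: Gamma 2.587, Delta 0.557, Epsilon 3.050, Eta 2.239, Beta 1.900, Zeta 2.529, Alpha 0.379, Theta 2.759.
Rounding up gives 3, 1, 4, 3, 2, 3, 1, 3 = 20 seats, so the divisor must be adjusted.
With modified divisor 3300: modified quotas Gamma 1.957, Delta 0.421, Epsilon 2.307, Eta 1.694, Beta 1.437, Zeta 1.913, Alpha 0.287, Theta 2.087.
Rounding up: Gamma 2, Delta 1, Epsilon 3, Eta 2, Beta 2, Zeta 2, Alpha 1, Theta 3 (total 16).
Delta receives 1.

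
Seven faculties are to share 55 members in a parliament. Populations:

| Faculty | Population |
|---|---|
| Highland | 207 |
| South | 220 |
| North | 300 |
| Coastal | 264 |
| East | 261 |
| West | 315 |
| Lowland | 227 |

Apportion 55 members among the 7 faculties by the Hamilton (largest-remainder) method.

Total 1794; standard divisor 1794/55 ≈ 32.618.
Standard quotas: Highland 6.346, South 6.745, North 9.197, Coastal 8.094, East 8.002, West 9.657, Lowland 6.959.
Lower quotas: Highland 6, South 6, North 9, Coastal 8, East 8, West 9, Lowland 6 (sum 52, leaving 3 seats).
Remainders in descending order: Lowland 0.959, South 0.745, West 0.657, Highland 0.346, North 0.197, Coastal 0.094, East 0.002.
The surplus seats go to Lowland, South, West.

Highland: 6, South: 7, North: 9, Coastal: 8, East: 8, West: 10, Lowland: 7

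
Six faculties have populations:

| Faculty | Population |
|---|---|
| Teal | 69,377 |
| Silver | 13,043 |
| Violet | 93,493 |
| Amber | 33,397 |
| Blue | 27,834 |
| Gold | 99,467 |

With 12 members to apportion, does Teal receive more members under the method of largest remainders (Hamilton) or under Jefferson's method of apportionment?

Hamilton: Teal 3, Silver 0, Violet 3, Amber 1, Blue 1, Gold 4.
Jefferson: Teal 2, Silver 0, Violet 4, Amber 1, Blue 1, Gold 4.
Teal gets 3 under Hamilton and 2 under Jefferson.

Hamilton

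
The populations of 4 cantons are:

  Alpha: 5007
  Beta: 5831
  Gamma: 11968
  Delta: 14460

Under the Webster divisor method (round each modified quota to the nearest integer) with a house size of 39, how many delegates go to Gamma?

13

Standard divisor 37266/39 ≈ 955.538; standard quotas: Alpha 5.240, Beta 6.102, Gamma 12.525, Delta 15.133.
Rounding to the nearest integer gives Alpha 5, Beta 6, Gamma 13, Delta 15 — total 39, matching the house size, so no adjustment is needed.
Gamma receives 13.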